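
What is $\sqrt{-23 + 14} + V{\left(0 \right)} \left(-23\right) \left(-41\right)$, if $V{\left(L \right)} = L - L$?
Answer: $3 i \approx 3.0 i$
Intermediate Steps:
$V{\left(L \right)} = 0$
$\sqrt{-23 + 14} + V{\left(0 \right)} \left(-23\right) \left(-41\right) = \sqrt{-23 + 14} + 0 \left(-23\right) \left(-41\right) = \sqrt{-9} + 0 \left(-41\right) = 3 i + 0 = 3 i$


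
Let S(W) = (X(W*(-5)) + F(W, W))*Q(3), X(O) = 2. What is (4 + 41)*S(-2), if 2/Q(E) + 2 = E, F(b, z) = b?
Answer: 0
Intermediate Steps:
Q(E) = 2/(-2 + E)
S(W) = 4 + 2*W (S(W) = (2 + W)*(2/(-2 + 3)) = (2 + W)*(2/1) = (2 + W)*(2*1) = (2 + W)*2 = 4 + 2*W)
(4 + 41)*S(-2) = (4 + 41)*(4 + 2*(-2)) = 45*(4 - 4) = 45*0 = 0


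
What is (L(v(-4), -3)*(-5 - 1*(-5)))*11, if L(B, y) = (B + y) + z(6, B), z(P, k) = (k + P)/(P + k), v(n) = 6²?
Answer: 0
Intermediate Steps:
v(n) = 36
z(P, k) = 1 (z(P, k) = (P + k)/(P + k) = 1)
L(B, y) = 1 + B + y (L(B, y) = (B + y) + 1 = 1 + B + y)
(L(v(-4), -3)*(-5 - 1*(-5)))*11 = ((1 + 36 - 3)*(-5 - 1*(-5)))*11 = (34*(-5 + 5))*11 = (34*0)*11 = 0*11 = 0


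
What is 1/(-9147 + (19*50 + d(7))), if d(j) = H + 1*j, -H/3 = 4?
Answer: -1/8202 ≈ -0.00012192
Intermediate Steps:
H = -12 (H = -3*4 = -12)
d(j) = -12 + j (d(j) = -12 + 1*j = -12 + j)
1/(-9147 + (19*50 + d(7))) = 1/(-9147 + (19*50 + (-12 + 7))) = 1/(-9147 + (950 - 5)) = 1/(-9147 + 945) = 1/(-8202) = -1/8202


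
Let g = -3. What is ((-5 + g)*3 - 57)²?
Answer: 6561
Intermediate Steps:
((-5 + g)*3 - 57)² = ((-5 - 3)*3 - 57)² = (-8*3 - 57)² = (-24 - 57)² = (-81)² = 6561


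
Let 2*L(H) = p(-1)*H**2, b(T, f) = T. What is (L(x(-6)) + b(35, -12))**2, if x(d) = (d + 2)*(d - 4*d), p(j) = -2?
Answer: 26512201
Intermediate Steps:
x(d) = -3*d*(2 + d) (x(d) = (2 + d)*(-3*d) = -3*d*(2 + d))
L(H) = -H**2 (L(H) = (-2*H**2)/2 = -H**2)
(L(x(-6)) + b(35, -12))**2 = (-(-3*(-6)*(2 - 6))**2 + 35)**2 = (-(-3*(-6)*(-4))**2 + 35)**2 = (-1*(-72)**2 + 35)**2 = (-1*5184 + 35)**2 = (-5184 + 35)**2 = (-5149)**2 = 26512201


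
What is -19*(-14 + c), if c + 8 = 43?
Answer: -399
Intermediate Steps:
c = 35 (c = -8 + 43 = 35)
-19*(-14 + c) = -19*(-14 + 35) = -19*21 = -399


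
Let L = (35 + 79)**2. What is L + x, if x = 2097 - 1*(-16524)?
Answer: 31617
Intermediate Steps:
L = 12996 (L = 114**2 = 12996)
x = 18621 (x = 2097 + 16524 = 18621)
L + x = 12996 + 18621 = 31617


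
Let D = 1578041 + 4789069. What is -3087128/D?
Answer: -1543564/3183555 ≈ -0.48486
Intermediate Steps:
D = 6367110
-3087128/D = -3087128/6367110 = -3087128*1/6367110 = -1543564/3183555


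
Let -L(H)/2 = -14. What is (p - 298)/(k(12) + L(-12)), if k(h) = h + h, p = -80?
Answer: -189/26 ≈ -7.2692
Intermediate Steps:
k(h) = 2*h
L(H) = 28 (L(H) = -2*(-14) = 28)
(p - 298)/(k(12) + L(-12)) = (-80 - 298)/(2*12 + 28) = -378/(24 + 28) = -378/52 = -378*1/52 = -189/26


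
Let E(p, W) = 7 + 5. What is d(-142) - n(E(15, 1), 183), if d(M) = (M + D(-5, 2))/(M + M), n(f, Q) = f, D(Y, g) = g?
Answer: -817/71 ≈ -11.507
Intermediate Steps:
E(p, W) = 12
d(M) = (2 + M)/(2*M) (d(M) = (M + 2)/(M + M) = (2 + M)/((2*M)) = (2 + M)*(1/(2*M)) = (2 + M)/(2*M))
d(-142) - n(E(15, 1), 183) = (½)*(2 - 142)/(-142) - 1*12 = (½)*(-1/142)*(-140) - 12 = 35/71 - 12 = -817/71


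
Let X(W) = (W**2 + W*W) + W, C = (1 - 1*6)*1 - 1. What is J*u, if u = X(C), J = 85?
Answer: 5610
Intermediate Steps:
C = -6 (C = (1 - 6)*1 - 1 = -5*1 - 1 = -5 - 1 = -6)
X(W) = W + 2*W**2 (X(W) = (W**2 + W**2) + W = 2*W**2 + W = W + 2*W**2)
u = 66 (u = -6*(1 + 2*(-6)) = -6*(1 - 12) = -6*(-11) = 66)
J*u = 85*66 = 5610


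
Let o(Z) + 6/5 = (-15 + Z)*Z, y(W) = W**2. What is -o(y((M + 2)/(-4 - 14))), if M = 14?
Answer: 407686/32805 ≈ 12.428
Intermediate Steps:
o(Z) = -6/5 + Z*(-15 + Z) (o(Z) = -6/5 + (-15 + Z)*Z = -6/5 + Z*(-15 + Z))
-o(y((M + 2)/(-4 - 14))) = -(-6/5 + (((14 + 2)/(-4 - 14))**2)**2 - 15*(14 + 2)**2/(-4 - 14)**2) = -(-6/5 + ((16/(-18))**2)**2 - 15*(16/(-18))**2) = -(-6/5 + ((16*(-1/18))**2)**2 - 15*(16*(-1/18))**2) = -(-6/5 + ((-8/9)**2)**2 - 15*(-8/9)**2) = -(-6/5 + (64/81)**2 - 15*64/81) = -(-6/5 + 4096/6561 - 320/27) = -1*(-407686/32805) = 407686/32805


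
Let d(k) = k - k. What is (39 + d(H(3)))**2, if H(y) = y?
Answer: 1521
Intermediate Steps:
d(k) = 0
(39 + d(H(3)))**2 = (39 + 0)**2 = 39**2 = 1521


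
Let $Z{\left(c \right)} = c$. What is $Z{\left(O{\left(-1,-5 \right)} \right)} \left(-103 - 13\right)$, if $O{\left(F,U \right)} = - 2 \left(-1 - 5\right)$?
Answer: $-1392$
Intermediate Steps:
$O{\left(F,U \right)} = 12$ ($O{\left(F,U \right)} = \left(-2\right) \left(-6\right) = 12$)
$Z{\left(O{\left(-1,-5 \right)} \right)} \left(-103 - 13\right) = 12 \left(-103 - 13\right) = 12 \left(-116\right) = -1392$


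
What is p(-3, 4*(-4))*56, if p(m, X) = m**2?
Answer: 504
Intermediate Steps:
p(-3, 4*(-4))*56 = (-3)**2*56 = 9*56 = 504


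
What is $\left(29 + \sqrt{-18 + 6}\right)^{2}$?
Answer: $829 + 116 i \sqrt{3} \approx 829.0 + 200.92 i$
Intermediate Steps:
$\left(29 + \sqrt{-18 + 6}\right)^{2} = \left(29 + \sqrt{-12}\right)^{2} = \left(29 + 2 i \sqrt{3}\right)^{2}$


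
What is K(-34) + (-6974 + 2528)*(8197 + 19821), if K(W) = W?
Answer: -124568062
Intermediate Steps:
K(-34) + (-6974 + 2528)*(8197 + 19821) = -34 + (-6974 + 2528)*(8197 + 19821) = -34 - 4446*28018 = -34 - 124568028 = -124568062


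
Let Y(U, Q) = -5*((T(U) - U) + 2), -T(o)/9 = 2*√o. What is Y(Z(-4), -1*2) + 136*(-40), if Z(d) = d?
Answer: -5470 + 180*I ≈ -5470.0 + 180.0*I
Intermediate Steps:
T(o) = -18*√o
Y(U, Q) = -10 + 5*U + 90*√U (Y(U, Q) = -5*((-18*√U - U) + 2) = -5*((-U - 18*√U) + 2) = -5*(2 - U - 18*√U) = -10 + 5*U + 90*√U)
Y(Z(-4), -1*2) + 136*(-40) = (-10 + 5*(-4) + 90*√(-4)) + 136*(-40) = (-10 - 20 + 90*(2*I)) - 5440 = (-10 - 20 + 180*I) - 5440 = (-30 + 180*I) - 5440 = -5470 + 180*I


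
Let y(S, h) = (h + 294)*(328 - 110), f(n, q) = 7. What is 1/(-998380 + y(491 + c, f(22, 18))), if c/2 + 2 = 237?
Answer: -1/932762 ≈ -1.0721e-6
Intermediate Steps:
c = 470 (c = -4 + 2*237 = -4 + 474 = 470)
y(S, h) = 64092 + 218*h (y(S, h) = (294 + h)*218 = 64092 + 218*h)
1/(-998380 + y(491 + c, f(22, 18))) = 1/(-998380 + (64092 + 218*7)) = 1/(-998380 + (64092 + 1526)) = 1/(-998380 + 65618) = 1/(-932762) = -1/932762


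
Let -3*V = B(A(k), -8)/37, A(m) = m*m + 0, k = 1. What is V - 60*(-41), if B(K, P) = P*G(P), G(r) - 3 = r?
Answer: 273020/111 ≈ 2459.6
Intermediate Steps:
G(r) = 3 + r
A(m) = m² (A(m) = m² + 0 = m²)
B(K, P) = P*(3 + P)
V = -40/111 (V = -(-8*(3 - 8))/(3*37) = -(-8*(-5))/(3*37) = -40/(3*37) = -⅓*40/37 = -40/111 ≈ -0.36036)
V - 60*(-41) = -40/111 - 60*(-41) = -40/111 + 2460 = 273020/111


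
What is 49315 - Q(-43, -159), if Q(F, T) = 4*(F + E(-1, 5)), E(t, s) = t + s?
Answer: 49471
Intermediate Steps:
E(t, s) = s + t
Q(F, T) = 16 + 4*F (Q(F, T) = 4*(F + (5 - 1)) = 4*(F + 4) = 4*(4 + F) = 16 + 4*F)
49315 - Q(-43, -159) = 49315 - (16 + 4*(-43)) = 49315 - (16 - 172) = 49315 - 1*(-156) = 49315 + 156 = 49471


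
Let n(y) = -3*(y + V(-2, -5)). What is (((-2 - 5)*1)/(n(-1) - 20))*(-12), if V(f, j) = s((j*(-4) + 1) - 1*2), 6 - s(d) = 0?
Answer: -12/5 ≈ -2.4000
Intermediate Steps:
s(d) = 6 (s(d) = 6 - 1*0 = 6 + 0 = 6)
V(f, j) = 6
n(y) = -18 - 3*y (n(y) = -3*(y + 6) = -3*(6 + y) = -18 - 3*y)
(((-2 - 5)*1)/(n(-1) - 20))*(-12) = (((-2 - 5)*1)/((-18 - 3*(-1)) - 20))*(-12) = ((-7*1)/((-18 + 3) - 20))*(-12) = -7/(-15 - 20)*(-12) = -7/(-35)*(-12) = -7*(-1/35)*(-12) = (1/5)*(-12) = -12/5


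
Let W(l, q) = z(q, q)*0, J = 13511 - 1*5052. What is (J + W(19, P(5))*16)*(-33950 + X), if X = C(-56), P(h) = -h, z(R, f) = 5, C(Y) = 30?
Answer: -286929280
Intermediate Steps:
J = 8459 (J = 13511 - 5052 = 8459)
X = 30
W(l, q) = 0 (W(l, q) = 5*0 = 0)
(J + W(19, P(5))*16)*(-33950 + X) = (8459 + 0*16)*(-33950 + 30) = (8459 + 0)*(-33920) = 8459*(-33920) = -286929280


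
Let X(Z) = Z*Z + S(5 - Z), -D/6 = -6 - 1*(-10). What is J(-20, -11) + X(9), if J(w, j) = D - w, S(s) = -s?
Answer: 81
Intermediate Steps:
D = -24 (D = -6*(-6 - 1*(-10)) = -6*(-6 + 10) = -6*4 = -24)
X(Z) = -5 + Z + Z² (X(Z) = Z*Z - (5 - Z) = Z² + (-5 + Z) = -5 + Z + Z²)
J(w, j) = -24 - w
J(-20, -11) + X(9) = (-24 - 1*(-20)) + (-5 + 9 + 9²) = (-24 + 20) + (-5 + 9 + 81) = -4 + 85 = 81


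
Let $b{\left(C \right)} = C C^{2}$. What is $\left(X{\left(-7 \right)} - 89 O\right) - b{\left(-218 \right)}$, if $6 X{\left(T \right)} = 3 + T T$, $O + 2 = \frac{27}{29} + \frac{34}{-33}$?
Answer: $\frac{3304976373}{319} \approx 1.036 \cdot 10^{7}$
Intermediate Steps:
$b{\left(C \right)} = C^{3}$
$O = - \frac{2009}{957}$ ($O = -2 + \left(\frac{27}{29} + \frac{34}{-33}\right) = -2 + \left(27 \cdot \frac{1}{29} + 34 \left(- \frac{1}{33}\right)\right) = -2 + \left(\frac{27}{29} - \frac{34}{33}\right) = -2 - \frac{95}{957} = - \frac{2009}{957} \approx -2.0993$)
$X{\left(T \right)} = \frac{1}{2} + \frac{T^{2}}{6}$ ($X{\left(T \right)} = \frac{3 + T T}{6} = \frac{3 + T^{2}}{6} = \frac{1}{2} + \frac{T^{2}}{6}$)
$\left(X{\left(-7 \right)} - 89 O\right) - b{\left(-218 \right)} = \left(\left(\frac{1}{2} + \frac{\left(-7\right)^{2}}{6}\right) - - \frac{178801}{957}\right) - \left(-218\right)^{3} = \left(\left(\frac{1}{2} + \frac{1}{6} \cdot 49\right) + \frac{178801}{957}\right) - -10360232 = \left(\left(\frac{1}{2} + \frac{49}{6}\right) + \frac{178801}{957}\right) + 10360232 = \left(\frac{26}{3} + \frac{178801}{957}\right) + 10360232 = \frac{62365}{319} + 10360232 = \frac{3304976373}{319}$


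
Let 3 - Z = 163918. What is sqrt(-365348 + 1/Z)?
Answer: I*sqrt(9816216545563215)/163915 ≈ 604.44*I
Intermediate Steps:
Z = -163915 (Z = 3 - 1*163918 = 3 - 163918 = -163915)
sqrt(-365348 + 1/Z) = sqrt(-365348 + 1/(-163915)) = sqrt(-365348 - 1/163915) = sqrt(-59886017421/163915) = I*sqrt(9816216545563215)/163915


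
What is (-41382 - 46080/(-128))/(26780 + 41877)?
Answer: -41022/68657 ≈ -0.59749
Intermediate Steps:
(-41382 - 46080/(-128))/(26780 + 41877) = (-41382 - 46080*(-1/128))/68657 = (-41382 + 360)*(1/68657) = -41022*1/68657 = -41022/68657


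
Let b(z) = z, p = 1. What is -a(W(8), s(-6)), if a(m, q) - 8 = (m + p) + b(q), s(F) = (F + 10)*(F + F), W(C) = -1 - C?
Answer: 48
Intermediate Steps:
s(F) = 2*F*(10 + F) (s(F) = (10 + F)*(2*F) = 2*F*(10 + F))
a(m, q) = 9 + m + q (a(m, q) = 8 + ((m + 1) + q) = 8 + ((1 + m) + q) = 8 + (1 + m + q) = 9 + m + q)
-a(W(8), s(-6)) = -(9 + (-1 - 1*8) + 2*(-6)*(10 - 6)) = -(9 + (-1 - 8) + 2*(-6)*4) = -(9 - 9 - 48) = -1*(-48) = 48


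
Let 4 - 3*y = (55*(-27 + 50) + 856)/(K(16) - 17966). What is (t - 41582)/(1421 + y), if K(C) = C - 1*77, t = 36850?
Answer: -42651882/12820555 ≈ -3.3268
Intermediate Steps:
K(C) = -77 + C (K(C) = C - 77 = -77 + C)
y = 24743/18027 (y = 4/3 - (55*(-27 + 50) + 856)/(3*((-77 + 16) - 17966)) = 4/3 - (55*23 + 856)/(3*(-61 - 17966)) = 4/3 - (1265 + 856)/(3*(-18027)) = 4/3 - 707*(-1)/18027 = 4/3 - ⅓*(-707/6009) = 4/3 + 707/18027 = 24743/18027 ≈ 1.3726)
(t - 41582)/(1421 + y) = (36850 - 41582)/(1421 + 24743/18027) = -4732/25641110/18027 = -4732*18027/25641110 = -42651882/12820555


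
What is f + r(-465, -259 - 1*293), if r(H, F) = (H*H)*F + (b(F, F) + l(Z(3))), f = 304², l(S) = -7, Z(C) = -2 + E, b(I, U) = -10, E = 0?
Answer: -119263801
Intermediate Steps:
Z(C) = -2 (Z(C) = -2 + 0 = -2)
f = 92416
r(H, F) = -17 + F*H² (r(H, F) = (H*H)*F + (-10 - 7) = H²*F - 17 = F*H² - 17 = -17 + F*H²)
f + r(-465, -259 - 1*293) = 92416 + (-17 + (-259 - 1*293)*(-465)²) = 92416 + (-17 + (-259 - 293)*216225) = 92416 + (-17 - 552*216225) = 92416 + (-17 - 119356200) = 92416 - 119356217 = -119263801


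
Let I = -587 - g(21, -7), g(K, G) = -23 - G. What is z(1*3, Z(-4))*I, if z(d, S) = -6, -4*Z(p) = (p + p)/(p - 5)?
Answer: 3426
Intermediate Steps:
Z(p) = -p/(2*(-5 + p)) (Z(p) = -(p + p)/(4*(p - 5)) = -2*p/(4*(-5 + p)) = -p/(2*(-5 + p)))
I = -571 (I = -587 - (-23 - 1*(-7)) = -587 - (-23 + 7) = -587 - 1*(-16) = -587 + 16 = -571)
z(1*3, Z(-4))*I = -6*(-571) = 3426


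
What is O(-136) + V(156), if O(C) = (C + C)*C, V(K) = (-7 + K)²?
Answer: 59193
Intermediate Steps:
O(C) = 2*C² (O(C) = (2*C)*C = 2*C²)
O(-136) + V(156) = 2*(-136)² + (-7 + 156)² = 2*18496 + 149² = 36992 + 22201 = 59193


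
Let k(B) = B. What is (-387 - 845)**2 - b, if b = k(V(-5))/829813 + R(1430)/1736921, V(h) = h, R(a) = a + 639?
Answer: 2187669517961079460/1441319625773 ≈ 1.5178e+6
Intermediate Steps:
R(a) = 639 + a
b = 1708198492/1441319625773 (b = -5/829813 + (639 + 1430)/1736921 = -5*1/829813 + 2069*(1/1736921) = -5/829813 + 2069/1736921 = 1708198492/1441319625773 ≈ 0.0011852)
(-387 - 845)**2 - b = (-387 - 845)**2 - 1*1708198492/1441319625773 = (-1232)**2 - 1708198492/1441319625773 = 1517824 - 1708198492/1441319625773 = 2187669517961079460/1441319625773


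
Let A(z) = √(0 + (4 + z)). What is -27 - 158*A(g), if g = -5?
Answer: -27 - 158*I ≈ -27.0 - 158.0*I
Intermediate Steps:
A(z) = √(4 + z)
-27 - 158*A(g) = -27 - 158*√(4 - 5) = -27 - 158*I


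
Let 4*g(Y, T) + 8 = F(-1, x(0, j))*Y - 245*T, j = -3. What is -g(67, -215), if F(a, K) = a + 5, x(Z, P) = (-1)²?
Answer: -52935/4 ≈ -13234.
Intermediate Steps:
x(Z, P) = 1
F(a, K) = 5 + a
g(Y, T) = -2 + Y - 245*T/4 (g(Y, T) = -2 + ((5 - 1)*Y - 245*T)/4 = -2 + (4*Y - 245*T)/4 = -2 + (-245*T + 4*Y)/4 = -2 + (Y - 245*T/4) = -2 + Y - 245*T/4)
-g(67, -215) = -(-2 + 67 - 245/4*(-215)) = -(-2 + 67 + 52675/4) = -1*52935/4 = -52935/4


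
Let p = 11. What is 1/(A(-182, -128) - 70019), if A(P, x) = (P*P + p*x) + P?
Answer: -1/38485 ≈ -2.5984e-5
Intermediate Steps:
A(P, x) = P + P² + 11*x (A(P, x) = (P*P + 11*x) + P = (P² + 11*x) + P = P + P² + 11*x)
1/(A(-182, -128) - 70019) = 1/((-182 + (-182)² + 11*(-128)) - 70019) = 1/((-182 + 33124 - 1408) - 70019) = 1/(31534 - 70019) = 1/(-38485) = -1/38485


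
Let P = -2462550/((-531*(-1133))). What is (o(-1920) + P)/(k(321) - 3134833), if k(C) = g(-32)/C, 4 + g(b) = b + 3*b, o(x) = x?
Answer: 8257394798/13453380220335 ≈ 0.00061378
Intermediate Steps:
g(b) = -4 + 4*b (g(b) = -4 + (b + 3*b) = -4 + 4*b)
k(C) = -132/C (k(C) = (-4 + 4*(-32))/C = (-4 - 128)/C = -132/C)
P = -820850/200541 (P = -2462550/601623 = -2462550*1/601623 = -820850/200541 ≈ -4.0932)
(o(-1920) + P)/(k(321) - 3134833) = (-1920 - 820850/200541)/(-132/321 - 3134833) = -385859570/(200541*(-132*1/321 - 3134833)) = -385859570/(200541*(-44/107 - 3134833)) = -385859570/(200541*(-335427175/107)) = -385859570/200541*(-107/335427175) = 8257394798/13453380220335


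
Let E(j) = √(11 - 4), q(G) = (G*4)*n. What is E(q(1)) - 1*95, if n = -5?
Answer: -95 + √7 ≈ -92.354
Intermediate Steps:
q(G) = -20*G (q(G) = (G*4)*(-5) = (4*G)*(-5) = -20*G)
E(j) = √7
E(q(1)) - 1*95 = √7 - 1*95 = √7 - 95 = -95 + √7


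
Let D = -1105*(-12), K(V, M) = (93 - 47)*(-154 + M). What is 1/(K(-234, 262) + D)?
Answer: 1/18228 ≈ 5.4861e-5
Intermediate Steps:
K(V, M) = -7084 + 46*M (K(V, M) = 46*(-154 + M) = -7084 + 46*M)
D = 13260
1/(K(-234, 262) + D) = 1/((-7084 + 46*262) + 13260) = 1/((-7084 + 12052) + 13260) = 1/(4968 + 13260) = 1/18228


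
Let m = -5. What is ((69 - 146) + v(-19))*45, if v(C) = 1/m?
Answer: -3474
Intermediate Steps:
v(C) = -⅕ (v(C) = 1/(-5) = -⅕)
((69 - 146) + v(-19))*45 = ((69 - 146) - ⅕)*45 = (-77 - ⅕)*45 = -386/5*45 = -3474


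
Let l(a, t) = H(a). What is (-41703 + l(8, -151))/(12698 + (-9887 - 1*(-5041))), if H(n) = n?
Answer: -41695/7852 ≈ -5.3101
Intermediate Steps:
l(a, t) = a
(-41703 + l(8, -151))/(12698 + (-9887 - 1*(-5041))) = (-41703 + 8)/(12698 + (-9887 - 1*(-5041))) = -41695/(12698 + (-9887 + 5041)) = -41695/(12698 - 4846) = -41695/7852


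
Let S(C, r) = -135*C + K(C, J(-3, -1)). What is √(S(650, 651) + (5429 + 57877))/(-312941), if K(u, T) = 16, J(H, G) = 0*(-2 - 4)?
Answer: -2*I*√6107/312941 ≈ -0.00049944*I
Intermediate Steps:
J(H, G) = 0 (J(H, G) = 0*(-6) = 0)
S(C, r) = 16 - 135*C (S(C, r) = -135*C + 16 = 16 - 135*C)
√(S(650, 651) + (5429 + 57877))/(-312941) = √((16 - 135*650) + (5429 + 57877))/(-312941) = √((16 - 87750) + 63306)*(-1/312941) = √(-87734 + 63306)*(-1/312941) = √(-24428)*(-1/312941) = (2*I*√6107)*(-1/312941) = -2*I*√6107/312941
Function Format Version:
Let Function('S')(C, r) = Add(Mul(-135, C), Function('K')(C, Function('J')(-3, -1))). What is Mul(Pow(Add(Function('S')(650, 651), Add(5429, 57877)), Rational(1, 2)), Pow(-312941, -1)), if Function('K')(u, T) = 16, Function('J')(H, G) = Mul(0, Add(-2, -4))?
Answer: Mul(Rational(-2, 312941), I, Pow(6107, Rational(1, 2))) ≈ Mul(-0.00049944, I)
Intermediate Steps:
Function('J')(H, G) = 0 (Function('J')(H, G) = Mul(0, -6) = 0)
Function('S')(C, r) = Add(16, Mul(-135, C)) (Function('S')(C, r) = Add(Mul(-135, C), 16) = Add(16, Mul(-135, C)))
Mul(Pow(Add(Function('S')(650, 651), Add(5429, 57877)), Rational(1, 2)), Pow(-312941, -1)) = Mul(Pow(Add(Add(16, Mul(-135, 650)), Add(5429, 57877)), Rational(1, 2)), Pow(-312941, -1)) = Mul(Pow(Add(Add(16, -87750), 63306), Rational(1, 2)), Rational(-1, 312941)) = Mul(Pow(Add(-87734, 63306), Rational(1, 2)), Rational(-1, 312941)) = Mul(Pow(-24428, Rational(1, 2)), Rational(-1, 312941)) = Mul(Mul(2, I, Pow(6107, Rational(1, 2))), Rational(-1, 312941)) = Mul(Rational(-2, 312941), I, Pow(6107, Rational(1, 2)))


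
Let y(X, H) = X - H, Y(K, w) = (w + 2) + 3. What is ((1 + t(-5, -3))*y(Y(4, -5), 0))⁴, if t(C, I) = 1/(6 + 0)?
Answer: 0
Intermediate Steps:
Y(K, w) = 5 + w (Y(K, w) = (2 + w) + 3 = 5 + w)
t(C, I) = ⅙ (t(C, I) = 1/6 = ⅙)
((1 + t(-5, -3))*y(Y(4, -5), 0))⁴ = ((1 + ⅙)*((5 - 5) - 1*0))⁴ = (7*(0 + 0)/6)⁴ = ((7/6)*0)⁴ = 0⁴ = 0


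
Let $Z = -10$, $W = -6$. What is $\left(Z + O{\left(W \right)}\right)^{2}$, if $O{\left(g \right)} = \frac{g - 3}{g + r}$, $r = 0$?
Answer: $\frac{289}{4} \approx 72.25$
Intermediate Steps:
$O{\left(g \right)} = \frac{-3 + g}{g}$ ($O{\left(g \right)} = \frac{g - 3}{g + 0} = \frac{-3 + g}{g}$)
$\left(Z + O{\left(W \right)}\right)^{2} = \left(-10 + \frac{-3 - 6}{-6}\right)^{2} = \left(-10 - - \frac{3}{2}\right)^{2} = \left(-10 + \frac{3}{2}\right)^{2} = \left(- \frac{17}{2}\right)^{2} = \frac{289}{4}$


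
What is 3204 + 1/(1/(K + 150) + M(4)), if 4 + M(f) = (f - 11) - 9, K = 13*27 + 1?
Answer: 32164454/10039 ≈ 3203.9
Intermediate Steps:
K = 352 (K = 351 + 1 = 352)
M(f) = -24 + f (M(f) = -4 + ((f - 11) - 9) = -4 + ((-11 + f) - 9) = -4 + (-20 + f) = -24 + f)
3204 + 1/(1/(K + 150) + M(4)) = 3204 + 1/(1/(352 + 150) + (-24 + 4)) = 3204 + 1/(1/502 - 20) = 3204 + 1/(-10039/502) = 3204 - 502/10039 = 32164454/10039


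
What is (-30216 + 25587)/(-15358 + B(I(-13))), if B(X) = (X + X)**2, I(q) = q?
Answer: 1543/4894 ≈ 0.31528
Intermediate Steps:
B(X) = 4*X**2 (B(X) = (2*X)**2 = 4*X**2)
(-30216 + 25587)/(-15358 + B(I(-13))) = (-30216 + 25587)/(-15358 + 4*(-13)**2) = -4629/(-15358 + 4*169) = -4629/(-15358 + 676) = -4629/(-14682) = -4629*(-1/14682) = 1543/4894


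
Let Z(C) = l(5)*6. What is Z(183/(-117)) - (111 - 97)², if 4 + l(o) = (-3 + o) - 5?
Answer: -238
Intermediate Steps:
l(o) = -12 + o (l(o) = -4 + ((-3 + o) - 5) = -4 + (-8 + o) = -12 + o)
Z(C) = -42 (Z(C) = (-12 + 5)*6 = -7*6 = -42)
Z(183/(-117)) - (111 - 97)² = -42 - (111 - 97)² = -42 - 1*14² = -42 - 1*196 = -42 - 196 = -238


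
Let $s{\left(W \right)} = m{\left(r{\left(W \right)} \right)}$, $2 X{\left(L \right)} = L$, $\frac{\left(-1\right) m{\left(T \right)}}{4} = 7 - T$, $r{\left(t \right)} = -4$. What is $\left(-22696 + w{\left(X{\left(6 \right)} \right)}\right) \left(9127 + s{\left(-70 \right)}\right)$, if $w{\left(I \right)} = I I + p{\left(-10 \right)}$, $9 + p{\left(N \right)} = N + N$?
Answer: $-206329428$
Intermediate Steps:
$p{\left(N \right)} = -9 + 2 N$ ($p{\left(N \right)} = -9 + \left(N + N\right) = -9 + 2 N$)
$m{\left(T \right)} = -28 + 4 T$ ($m{\left(T \right)} = - 4 \left(7 - T\right) = -28 + 4 T$)
$X{\left(L \right)} = \frac{L}{2}$
$w{\left(I \right)} = -29 + I^{2}$ ($w{\left(I \right)} = I I + \left(-9 + 2 \left(-10\right)\right) = I^{2} - 29 = -29 + I^{2}$)
$s{\left(W \right)} = -44$ ($s{\left(W \right)} = -28 + 4 \left(-4\right) = -28 - 16 = -44$)
$\left(-22696 + w{\left(X{\left(6 \right)} \right)}\right) \left(9127 + s{\left(-70 \right)}\right) = \left(-22696 - \left(29 - \left(\frac{1}{2} \cdot 6\right)^{2}\right)\right) \left(9127 - 44\right) = \left(-22696 - \left(29 - 3^{2}\right)\right) 9083 = \left(-22696 + \left(-29 + 9\right)\right) 9083 = \left(-22696 - 20\right) 9083 = \left(-22716\right) 9083 = -206329428$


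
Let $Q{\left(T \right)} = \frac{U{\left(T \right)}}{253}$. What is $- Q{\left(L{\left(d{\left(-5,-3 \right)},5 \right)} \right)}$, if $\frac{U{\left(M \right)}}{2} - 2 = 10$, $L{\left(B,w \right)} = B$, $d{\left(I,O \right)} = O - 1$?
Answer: $- \frac{24}{253} \approx -0.094862$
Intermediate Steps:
$d{\left(I,O \right)} = -1 + O$
$U{\left(M \right)} = 24$ ($U{\left(M \right)} = 4 + 2 \cdot 10 = 4 + 20 = 24$)
$Q{\left(T \right)} = \frac{24}{253}$
$- Q{\left(L{\left(d{\left(-5,-3 \right)},5 \right)} \right)} = \left(-1\right) \frac{24}{253} = - \frac{24}{253}$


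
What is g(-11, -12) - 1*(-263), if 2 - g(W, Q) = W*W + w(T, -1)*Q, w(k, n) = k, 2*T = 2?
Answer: 156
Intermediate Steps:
T = 1 (T = (½)*2 = 1)
g(W, Q) = 2 - Q - W² (g(W, Q) = 2 - (W*W + 1*Q) = 2 - (W² + Q) = 2 - (Q + W²) = 2 + (-Q - W²) = 2 - Q - W²)
g(-11, -12) - 1*(-263) = (2 - 1*(-12) - 1*(-11)²) - 1*(-263) = (2 + 12 - 1*121) + 263 = (2 + 12 - 121) + 263 = -107 + 263 = 156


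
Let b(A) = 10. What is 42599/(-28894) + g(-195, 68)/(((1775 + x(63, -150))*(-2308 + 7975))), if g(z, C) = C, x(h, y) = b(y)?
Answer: -25347780389/17192941290 ≈ -1.4743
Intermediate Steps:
x(h, y) = 10
42599/(-28894) + g(-195, 68)/(((1775 + x(63, -150))*(-2308 + 7975))) = 42599/(-28894) + 68/(((1775 + 10)*(-2308 + 7975))) = 42599*(-1/28894) + 68/((1785*5667)) = -42599/28894 + 68/10115595 = -42599/28894 + 68*(1/10115595) = -42599/28894 + 4/595035 = -25347780389/17192941290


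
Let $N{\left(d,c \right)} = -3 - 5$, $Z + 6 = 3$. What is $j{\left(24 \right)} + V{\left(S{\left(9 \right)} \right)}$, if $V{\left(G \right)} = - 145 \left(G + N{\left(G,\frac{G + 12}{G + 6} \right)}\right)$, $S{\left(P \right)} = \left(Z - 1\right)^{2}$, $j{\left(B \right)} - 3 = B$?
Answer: $-1133$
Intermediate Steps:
$Z = -3$ ($Z = -6 + 3 = -3$)
$j{\left(B \right)} = 3 + B$
$S{\left(P \right)} = 16$ ($S{\left(P \right)} = \left(-3 - 1\right)^{2} = \left(-4\right)^{2} = 16$)
$N{\left(d,c \right)} = -8$
$V{\left(G \right)} = 1160 - 145 G$ ($V{\left(G \right)} = - 145 \left(G - 8\right) = - 145 \left(-8 + G\right) = 1160 - 145 G$)
$j{\left(24 \right)} + V{\left(S{\left(9 \right)} \right)} = \left(3 + 24\right) + \left(1160 - 2320\right) = 27 + \left(1160 - 2320\right) = 27 - 1160 = -1133$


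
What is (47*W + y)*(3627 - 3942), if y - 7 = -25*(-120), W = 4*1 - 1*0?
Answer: -1006425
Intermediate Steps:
W = 4 (W = 4 + 0 = 4)
y = 3007 (y = 7 - 25*(-120) = 7 + 3000 = 3007)
(47*W + y)*(3627 - 3942) = (47*4 + 3007)*(3627 - 3942) = (188 + 3007)*(-315) = 3195*(-315) = -1006425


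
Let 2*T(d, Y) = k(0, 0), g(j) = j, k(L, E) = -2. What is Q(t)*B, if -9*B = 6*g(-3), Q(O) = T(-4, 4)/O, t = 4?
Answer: -½ ≈ -0.50000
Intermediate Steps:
T(d, Y) = -1 (T(d, Y) = (½)*(-2) = -1)
Q(O) = -1/O
B = 2 (B = -2*(-3)/3 = -⅑*(-18) = 2)
Q(t)*B = -1/4*2 = -1*¼*2 = -¼*2 = -½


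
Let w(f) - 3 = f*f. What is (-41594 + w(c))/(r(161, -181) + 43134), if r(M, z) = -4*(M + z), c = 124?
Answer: -26215/43214 ≈ -0.60663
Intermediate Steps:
r(M, z) = -4*M - 4*z
w(f) = 3 + f² (w(f) = 3 + f*f = 3 + f²)
(-41594 + w(c))/(r(161, -181) + 43134) = (-41594 + (3 + 124²))/((-4*161 - 4*(-181)) + 43134) = (-41594 + (3 + 15376))/((-644 + 724) + 43134) = (-41594 + 15379)/(80 + 43134) = -26215/43214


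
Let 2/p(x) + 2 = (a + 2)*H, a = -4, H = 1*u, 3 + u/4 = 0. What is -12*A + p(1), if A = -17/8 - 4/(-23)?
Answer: 11893/506 ≈ 23.504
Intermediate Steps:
u = -12 (u = -12 + 4*0 = -12 + 0 = -12)
H = -12 (H = 1*(-12) = -12)
A = -359/184 (A = -17*1/8 - 4*(-1/23) = -17/8 + 4/23 = -359/184 ≈ -1.9511)
p(x) = 1/11 (p(x) = 2/(-2 + (-4 + 2)*(-12)) = 2/(-2 - 2*(-12)) = 2/(-2 + 24) = 2/22 = 2*(1/22) = 1/11)
-12*A + p(1) = -12*(-359/184) + 1/11 = 1077/46 + 1/11 = 11893/506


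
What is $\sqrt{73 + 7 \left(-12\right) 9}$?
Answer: $i \sqrt{683} \approx 26.134 i$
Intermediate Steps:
$\sqrt{73 + 7 \left(-12\right) 9} = \sqrt{73 - 756} = \sqrt{-683} = i \sqrt{683}$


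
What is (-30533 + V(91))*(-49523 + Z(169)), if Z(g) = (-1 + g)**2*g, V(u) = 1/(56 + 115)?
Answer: -24645528880286/171 ≈ -1.4413e+11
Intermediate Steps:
V(u) = 1/171
Z(g) = g*(-1 + g)**2
(-30533 + V(91))*(-49523 + Z(169)) = (-30533 + 1/171)*(-49523 + 169*(-1 + 169)**2) = -5221142*(-49523 + 169*168**2)/171 = -5221142*(-49523 + 169*28224)/171 = -5221142*(-49523 + 4769856)/171 = -5221142/171*4720333 = -24645528880286/171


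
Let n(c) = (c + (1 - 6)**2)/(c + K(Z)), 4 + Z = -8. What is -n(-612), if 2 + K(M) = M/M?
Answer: -587/613 ≈ -0.95759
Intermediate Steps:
Z = -12 (Z = -4 - 8 = -12)
K(M) = -1 (K(M) = -2 + M/M = -2 + 1 = -1)
n(c) = (25 + c)/(-1 + c) (n(c) = (c + (1 - 6)**2)/(c - 1) = (c + (-5)**2)/(-1 + c) = (c + 25)/(-1 + c) = (25 + c)/(-1 + c))
-n(-612) = -(25 - 612)/(-1 - 612) = -(-587)/(-613) = -(-1)*(-587)/613 = -1*587/613 = -587/613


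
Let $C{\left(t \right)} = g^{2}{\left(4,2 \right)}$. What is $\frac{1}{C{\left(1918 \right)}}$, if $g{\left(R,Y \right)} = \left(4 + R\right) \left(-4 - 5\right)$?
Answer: $\frac{1}{5184} \approx 0.0001929$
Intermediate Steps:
$g{\left(R,Y \right)} = -36 - 9 R$ ($g{\left(R,Y \right)} = \left(4 + R\right) \left(-9\right) = -36 - 9 R$)
$C{\left(t \right)} = 5184$ ($C{\left(t \right)} = \left(-36 - 36\right)^{2} = \left(-72\right)^{2} = 5184$)
$\frac{1}{C{\left(1918 \right)}} = \frac{1}{5184}$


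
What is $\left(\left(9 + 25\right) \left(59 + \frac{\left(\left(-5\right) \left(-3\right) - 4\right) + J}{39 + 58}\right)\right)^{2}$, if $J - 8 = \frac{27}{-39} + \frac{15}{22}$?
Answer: $\frac{779389765507809}{192404641} \approx 4.0508 \cdot 10^{6}$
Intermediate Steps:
$J = \frac{2285}{286}$ ($J = 8 + \left(\frac{27}{-39} + \frac{15}{22}\right) = 8 + \left(27 \left(- \frac{1}{39}\right) + 15 \cdot \frac{1}{22}\right) = 8 + \left(- \frac{9}{13} + \frac{15}{22}\right) = 8 - \frac{3}{286} = \frac{2285}{286} \approx 7.9895$)
$\left(\left(9 + 25\right) \left(59 + \frac{\left(\left(-5\right) \left(-3\right) - 4\right) + J}{39 + 58}\right)\right)^{2} = \left(\left(9 + 25\right) \left(59 + \frac{\left(\left(-5\right) \left(-3\right) - 4\right) + \frac{2285}{286}}{39 + 58}\right)\right)^{2} = \left(34 \left(59 + \frac{\left(15 - 4\right) + \frac{2285}{286}}{97}\right)\right)^{2} = \left(34 \left(59 + \left(11 + \frac{2285}{286}\right) \frac{1}{97}\right)\right)^{2} = \left(34 \left(59 + \frac{5431}{286} \cdot \frac{1}{97}\right)\right)^{2} = \left(34 \left(59 + \frac{5431}{27742}\right)\right)^{2} = \left(34 \cdot \frac{1642209}{27742}\right)^{2} = \left(\frac{27917553}{13871}\right)^{2} = \frac{779389765507809}{192404641}$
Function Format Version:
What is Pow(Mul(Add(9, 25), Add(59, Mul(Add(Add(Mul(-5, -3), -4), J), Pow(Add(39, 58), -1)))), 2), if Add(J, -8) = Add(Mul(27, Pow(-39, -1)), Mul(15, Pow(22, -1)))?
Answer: Rational(779389765507809, 192404641) ≈ 4.0508e+6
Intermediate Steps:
J = Rational(2285, 286) (J = Add(8, Add(Mul(27, Pow(-39, -1)), Mul(15, Pow(22, -1)))) = Add(8, Add(Mul(27, Rational(-1, 39)), Mul(15, Rational(1, 22)))) = Add(8, Add(Rational(-9, 13), Rational(15, 22))) = Add(8, Rational(-3, 286)) = Rational(2285, 286) ≈ 7.9895)
Pow(Mul(Add(9, 25), Add(59, Mul(Add(Add(Mul(-5, -3), -4), J), Pow(Add(39, 58), -1)))), 2) = Pow(Mul(Add(9, 25), Add(59, Mul(Add(Add(Mul(-5, -3), -4), Rational(2285, 286)), Pow(Add(39, 58), -1)))), 2) = Pow(Mul(34, Add(59, Mul(Add(Add(15, -4), Rational(2285, 286)), Pow(97, -1)))), 2) = Pow(Mul(34, Add(59, Mul(Add(11, Rational(2285, 286)), Rational(1, 97)))), 2) = Pow(Mul(34, Add(59, Mul(Rational(5431, 286), Rational(1, 97)))), 2) = Pow(Mul(34, Add(59, Rational(5431, 27742))), 2) = Pow(Mul(34, Rational(1642209, 27742)), 2) = Pow(Rational(27917553, 13871), 2) = Rational(779389765507809, 192404641)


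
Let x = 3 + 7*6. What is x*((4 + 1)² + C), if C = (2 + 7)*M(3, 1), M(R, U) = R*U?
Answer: 2340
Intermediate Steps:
x = 45 (x = 3 + 42 = 45)
C = 27 (C = (2 + 7)*(3*1) = 9*3 = 27)
x*((4 + 1)² + C) = 45*((4 + 1)² + 27) = 45*(5² + 27) = 45*(25 + 27) = 45*52 = 2340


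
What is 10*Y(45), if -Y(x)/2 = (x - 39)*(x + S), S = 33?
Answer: -9360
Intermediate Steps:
Y(x) = -2*(-39 + x)*(33 + x) (Y(x) = -2*(x - 39)*(x + 33) = -2*(-39 + x)*(33 + x))
10*Y(45) = 10*(2574 - 2*45² + 12*45) = 10*(2574 - 2*2025 + 540) = 10*(2574 - 4050 + 540) = 10*(-936) = -9360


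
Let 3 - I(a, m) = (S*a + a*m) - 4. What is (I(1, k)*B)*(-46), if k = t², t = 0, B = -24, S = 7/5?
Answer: 30912/5 ≈ 6182.4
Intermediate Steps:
S = 7/5 (S = 7*(⅕) = 7/5 ≈ 1.4000)
k = 0 (k = 0² = 0)
I(a, m) = 7 - 7*a/5 - a*m (I(a, m) = 3 - ((7*a/5 + a*m) - 4) = 3 - (-4 + 7*a/5 + a*m) = 3 + (4 - 7*a/5 - a*m) = 7 - 7*a/5 - a*m)
(I(1, k)*B)*(-46) = ((7 - 7/5*1 - 1*1*0)*(-24))*(-46) = ((7 - 7/5 + 0)*(-24))*(-46) = ((28/5)*(-24))*(-46) = -672/5*(-46) = 30912/5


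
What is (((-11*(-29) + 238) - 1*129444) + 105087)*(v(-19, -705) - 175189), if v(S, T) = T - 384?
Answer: 4195416400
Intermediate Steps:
v(S, T) = -384 + T
(((-11*(-29) + 238) - 1*129444) + 105087)*(v(-19, -705) - 175189) = (((-11*(-29) + 238) - 1*129444) + 105087)*((-384 - 705) - 175189) = (((319 + 238) - 129444) + 105087)*(-1089 - 175189) = ((557 - 129444) + 105087)*(-176278) = (-128887 + 105087)*(-176278) = -23800*(-176278) = 4195416400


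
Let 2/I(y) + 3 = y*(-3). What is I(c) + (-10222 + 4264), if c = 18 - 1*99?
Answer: -714959/120 ≈ -5958.0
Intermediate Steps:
c = -81 (c = 18 - 99 = -81)
I(y) = 2/(-3 - 3*y) (I(y) = 2/(-3 + y*(-3)) = 2/(-3 - 3*y))
I(c) + (-10222 + 4264) = -2/(3 + 3*(-81)) + (-10222 + 4264) = -2/(3 - 243) - 5958 = -2/(-240) - 5958 = -2*(-1/240) - 5958 = 1/120 - 5958 = -714959/120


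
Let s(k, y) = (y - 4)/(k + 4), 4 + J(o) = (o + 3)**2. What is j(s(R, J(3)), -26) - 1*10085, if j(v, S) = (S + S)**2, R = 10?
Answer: -7381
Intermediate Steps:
J(o) = -4 + (3 + o)**2 (J(o) = -4 + (o + 3)**2 = -4 + (3 + o)**2)
s(k, y) = (-4 + y)/(4 + k)
j(v, S) = 4*S**2 (j(v, S) = (2*S)**2 = 4*S**2)
j(s(R, J(3)), -26) - 1*10085 = 4*(-26)**2 - 1*10085 = 4*676 - 10085 = 2704 - 10085 = -7381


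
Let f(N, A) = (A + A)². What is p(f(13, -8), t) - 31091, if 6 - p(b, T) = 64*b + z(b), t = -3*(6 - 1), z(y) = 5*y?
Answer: -48749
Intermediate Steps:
f(N, A) = 4*A² (f(N, A) = (2*A)² = 4*A²)
t = -15 (t = -3*5 = -15)
p(b, T) = 6 - 69*b (p(b, T) = 6 - (64*b + 5*b) = 6 - 69*b)
p(f(13, -8), t) - 31091 = (6 - 276*(-8)²) - 31091 = (6 - 276*64) - 31091 = (6 - 69*256) - 31091 = (6 - 17664) - 31091 = -17658 - 31091 = -48749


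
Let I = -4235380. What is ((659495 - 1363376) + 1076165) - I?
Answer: 4607664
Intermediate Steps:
((659495 - 1363376) + 1076165) - I = ((659495 - 1363376) + 1076165) - 1*(-4235380) = (-703881 + 1076165) + 4235380 = 372284 + 4235380 = 4607664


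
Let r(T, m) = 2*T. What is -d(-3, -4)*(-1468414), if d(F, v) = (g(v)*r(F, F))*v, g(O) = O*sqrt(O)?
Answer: -281935488*I ≈ -2.8194e+8*I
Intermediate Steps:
g(O) = O**(3/2)
d(F, v) = 2*F*v**(5/2) (d(F, v) = (v**(3/2)*(2*F))*v = (2*F*v**(3/2))*v = 2*F*v**(5/2))
-d(-3, -4)*(-1468414) = -2*(-3)*(-4)**(5/2)*(-1468414) = -2*(-3)*32*I*(-1468414) = -(-192)*I*(-1468414) = (192*I)*(-1468414) = -281935488*I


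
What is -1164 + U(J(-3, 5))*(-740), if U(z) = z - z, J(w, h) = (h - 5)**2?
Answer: -1164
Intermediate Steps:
J(w, h) = (-5 + h)**2
U(z) = 0
-1164 + U(J(-3, 5))*(-740) = -1164 + 0*(-740) = -1164 + 0 = -1164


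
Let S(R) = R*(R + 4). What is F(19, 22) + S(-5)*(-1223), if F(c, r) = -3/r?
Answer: -134533/22 ≈ -6115.1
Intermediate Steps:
S(R) = R*(4 + R)
F(19, 22) + S(-5)*(-1223) = -3/22 - 5*(4 - 5)*(-1223) = -3*1/22 - 5*(-1)*(-1223) = -3/22 + 5*(-1223) = -3/22 - 6115 = -134533/22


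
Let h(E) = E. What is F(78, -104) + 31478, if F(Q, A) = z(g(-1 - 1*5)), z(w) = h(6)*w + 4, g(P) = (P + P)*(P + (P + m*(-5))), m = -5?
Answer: 30546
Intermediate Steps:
g(P) = 2*P*(25 + 2*P) (g(P) = (P + P)*(P + (P - 5*(-5))) = (2*P)*(P + (P + 25)) = (2*P)*(P + (25 + P)) = (2*P)*(25 + 2*P) = 2*P*(25 + 2*P))
z(w) = 4 + 6*w (z(w) = 6*w + 4 = 4 + 6*w)
F(Q, A) = -932 (F(Q, A) = 4 + 6*(2*(-1 - 1*5)*(25 + 2*(-1 - 1*5))) = 4 + 6*(2*(-1 - 5)*(25 + 2*(-1 - 5))) = 4 + 6*(2*(-6)*(25 + 2*(-6))) = 4 + 6*(2*(-6)*(25 - 12)) = 4 + 6*(2*(-6)*13) = 4 + 6*(-156) = 4 - 936 = -932)
F(78, -104) + 31478 = -932 + 31478 = 30546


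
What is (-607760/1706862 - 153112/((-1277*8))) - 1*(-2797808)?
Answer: 3049154918960845/1089831387 ≈ 2.7978e+6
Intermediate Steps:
(-607760/1706862 - 153112/((-1277*8))) - 1*(-2797808) = (-607760*1/1706862 - 153112/(-10216)) + 2797808 = (-303880/853431 - 153112*(-1/10216)) + 2797808 = (-303880/853431 + 19139/1277) + 2797808 = 15945761149/1089831387 + 2797808 = 3049154918960845/1089831387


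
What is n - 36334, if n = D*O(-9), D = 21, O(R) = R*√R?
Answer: -36334 - 567*I ≈ -36334.0 - 567.0*I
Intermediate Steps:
O(R) = R^(3/2)
n = -567*I (n = 21*(-9)^(3/2) = 21*(-27*I) = -567*I ≈ -567.0*I)
n - 36334 = -567*I - 36334 = -36334 - 567*I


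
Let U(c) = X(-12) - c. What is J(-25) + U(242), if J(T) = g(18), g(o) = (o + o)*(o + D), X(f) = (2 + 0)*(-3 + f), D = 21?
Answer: 1132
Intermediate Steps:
X(f) = -6 + 2*f (X(f) = 2*(-3 + f) = -6 + 2*f)
g(o) = 2*o*(21 + o) (g(o) = (o + o)*(o + 21) = (2*o)*(21 + o) = 2*o*(21 + o))
U(c) = -30 - c (U(c) = (-6 + 2*(-12)) - c = (-6 - 24) - c = -30 - c)
J(T) = 1404 (J(T) = 2*18*(21 + 18) = 2*18*39 = 1404)
J(-25) + U(242) = 1404 + (-30 - 1*242) = 1404 + (-30 - 242) = 1404 - 272 = 1132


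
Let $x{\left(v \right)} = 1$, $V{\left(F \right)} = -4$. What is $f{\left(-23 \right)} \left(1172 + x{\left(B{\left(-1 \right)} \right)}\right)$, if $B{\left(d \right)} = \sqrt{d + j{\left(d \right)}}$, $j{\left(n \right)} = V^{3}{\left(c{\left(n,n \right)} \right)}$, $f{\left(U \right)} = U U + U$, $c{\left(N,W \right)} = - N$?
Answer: $593538$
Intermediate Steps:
$f{\left(U \right)} = U + U^{2}$ ($f{\left(U \right)} = U^{2} + U = U + U^{2}$)
$j{\left(n \right)} = -64$ ($j{\left(n \right)} = \left(-4\right)^{3} = -64$)
$B{\left(d \right)} = \sqrt{-64 + d}$ ($B{\left(d \right)} = \sqrt{d - 64} = \sqrt{-64 + d}$)
$f{\left(-23 \right)} \left(1172 + x{\left(B{\left(-1 \right)} \right)}\right) = - 23 \left(1 - 23\right) \left(1172 + 1\right) = \left(-23\right) \left(-22\right) 1173 = 506 \cdot 1173 = 593538$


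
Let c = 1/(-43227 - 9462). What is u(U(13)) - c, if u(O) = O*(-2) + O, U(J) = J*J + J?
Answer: -9589397/52689 ≈ -182.00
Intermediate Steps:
U(J) = J + J² (U(J) = J² + J = J + J²)
c = -1/52689 (c = 1/(-52689) = -1/52689 ≈ -1.8979e-5)
u(O) = -O (u(O) = -2*O + O = -O)
u(U(13)) - c = -13*(1 + 13) - 1*(-1/52689) = -13*14 + 1/52689 = -1*182 + 1/52689 = -182 + 1/52689 = -9589397/52689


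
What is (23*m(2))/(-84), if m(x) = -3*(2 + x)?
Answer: 23/7 ≈ 3.2857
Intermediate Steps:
m(x) = -6 - 3*x
(23*m(2))/(-84) = (23*(-6 - 3*2))/(-84) = (23*(-6 - 6))*(-1/84) = (23*(-12))*(-1/84) = -276*(-1/84) = 23/7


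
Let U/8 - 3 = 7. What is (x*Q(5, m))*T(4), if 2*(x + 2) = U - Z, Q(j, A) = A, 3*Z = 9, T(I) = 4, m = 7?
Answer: 1022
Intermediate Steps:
Z = 3 (Z = (1/3)*9 = 3)
U = 80 (U = 24 + 8*7 = 24 + 56 = 80)
x = 73/2 (x = -2 + (80 - 1*3)/2 = -2 + (80 - 3)/2 = -2 + (1/2)*77 = -2 + 77/2 = 73/2 ≈ 36.500)
(x*Q(5, m))*T(4) = ((73/2)*7)*4 = (511/2)*4 = 1022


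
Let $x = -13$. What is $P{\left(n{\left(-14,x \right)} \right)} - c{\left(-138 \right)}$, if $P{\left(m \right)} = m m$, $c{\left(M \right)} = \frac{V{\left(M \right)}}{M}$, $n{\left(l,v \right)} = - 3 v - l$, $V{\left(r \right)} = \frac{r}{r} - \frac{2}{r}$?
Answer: $\frac{13373684}{4761} \approx 2809.0$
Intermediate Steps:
$V{\left(r \right)} = 1 - \frac{2}{r}$
$n{\left(l,v \right)} = - l - 3 v$
$c{\left(M \right)} = \frac{-2 + M}{M^{2}}$ ($c{\left(M \right)} = \frac{\frac{1}{M} \left(-2 + M\right)}{M} = \frac{-2 + M}{M^{2}}$)
$P{\left(m \right)} = m^{2}$
$P{\left(n{\left(-14,x \right)} \right)} - c{\left(-138 \right)} = \left(\left(-1\right) \left(-14\right) - -39\right)^{2} - \frac{-2 - 138}{19044} = \left(14 + 39\right)^{2} - \frac{1}{19044} \left(-140\right) = 53^{2} - - \frac{35}{4761} = 2809 + \frac{35}{4761} = \frac{13373684}{4761}$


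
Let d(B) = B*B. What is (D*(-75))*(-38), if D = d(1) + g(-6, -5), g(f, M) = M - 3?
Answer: -19950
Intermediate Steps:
g(f, M) = -3 + M
d(B) = B²
D = -7 (D = 1² + (-3 - 5) = 1 - 8 = -7)
(D*(-75))*(-38) = -7*(-75)*(-38) = 525*(-38) = -19950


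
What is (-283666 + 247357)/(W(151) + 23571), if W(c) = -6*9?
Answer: -931/603 ≈ -1.5439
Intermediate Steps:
W(c) = -54
(-283666 + 247357)/(W(151) + 23571) = (-283666 + 247357)/(-54 + 23571) = -36309/23517 = -36309*1/23517 = -931/603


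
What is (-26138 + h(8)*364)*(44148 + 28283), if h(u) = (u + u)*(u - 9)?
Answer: -2315039622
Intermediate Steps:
h(u) = 2*u*(-9 + u) (h(u) = (2*u)*(-9 + u) = 2*u*(-9 + u))
(-26138 + h(8)*364)*(44148 + 28283) = (-26138 + (2*8*(-9 + 8))*364)*(44148 + 28283) = (-26138 + (2*8*(-1))*364)*72431 = (-26138 - 16*364)*72431 = (-26138 - 5824)*72431 = -31962*72431 = -2315039622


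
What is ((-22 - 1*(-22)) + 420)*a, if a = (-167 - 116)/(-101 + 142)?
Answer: -118860/41 ≈ -2899.0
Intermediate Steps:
a = -283/41 ≈ -6.9024
((-22 - 1*(-22)) + 420)*a = ((-22 - 1*(-22)) + 420)*(-283/41) = ((-22 + 22) + 420)*(-283/41) = (0 + 420)*(-283/41) = 420*(-283/41) = -118860/41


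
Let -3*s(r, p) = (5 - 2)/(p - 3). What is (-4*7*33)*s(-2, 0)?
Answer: -308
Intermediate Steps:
s(r, p) = -1/(-3 + p) (s(r, p) = -(5 - 2)/(3*(p - 3)) = -1/(-3 + p))
(-4*7*33)*s(-2, 0) = (-4*7*33)*(-1/(-3 + 0)) = (-28*33)*(-1/(-3)) = -(-924)*(-1)/3 = -924*1/3 = -308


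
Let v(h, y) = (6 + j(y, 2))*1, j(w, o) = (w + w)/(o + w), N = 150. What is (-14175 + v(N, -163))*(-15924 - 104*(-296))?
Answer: -33893921380/161 ≈ -2.1052e+8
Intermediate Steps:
j(w, o) = 2*w/(o + w) (j(w, o) = (2*w)/(o + w) = 2*w/(o + w))
v(h, y) = 6 + 2*y/(2 + y) (v(h, y) = (6 + 2*y/(2 + y))*1 = 6 + 2*y/(2 + y))
(-14175 + v(N, -163))*(-15924 - 104*(-296)) = (-14175 + 4*(3 + 2*(-163))/(2 - 163))*(-15924 - 104*(-296)) = (-14175 + 4*(3 - 326)/(-161))*(-15924 + 30784) = (-14175 + 4*(-1/161)*(-323))*14860 = (-14175 + 1292/161)*14860 = -2280883/161*14860 = -33893921380/161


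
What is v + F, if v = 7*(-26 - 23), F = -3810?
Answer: -4153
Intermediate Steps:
v = -343 (v = 7*(-49) = -343)
v + F = -343 - 3810 = -4153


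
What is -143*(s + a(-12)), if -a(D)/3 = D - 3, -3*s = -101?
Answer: -33748/3 ≈ -11249.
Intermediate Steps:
s = 101/3 (s = -1/3*(-101) = 101/3 ≈ 33.667)
a(D) = 9 - 3*D (a(D) = -3*(D - 3) = -3*(-3 + D) = 9 - 3*D)
-143*(s + a(-12)) = -143*(101/3 + (9 - 3*(-12))) = -143*(101/3 + (9 + 36)) = -143*(101/3 + 45) = -143*236/3 = -33748/3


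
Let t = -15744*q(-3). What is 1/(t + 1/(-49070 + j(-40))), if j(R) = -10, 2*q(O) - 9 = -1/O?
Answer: -49080/3606005761 ≈ -1.3611e-5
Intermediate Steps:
q(O) = 9/2 - 1/(2*O) (q(O) = 9/2 + (-1/O)/2 = 9/2 - 1/(2*O))
t = -73472 (t = -7872*(-1 + 9*(-3))/(-3) = -7872*(-1)*(-1 - 27)/3 = -7872*(-1)*(-28)/3 = -15744*14/3 = -73472)
1/(t + 1/(-49070 + j(-40))) = 1/(-73472 + 1/(-49070 - 10)) = 1/(-73472 + 1/(-49080)) = 1/(-73472 - 1/49080) = 1/(-3606005761/49080) = -49080/3606005761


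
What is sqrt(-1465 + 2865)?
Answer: 10*sqrt(14) ≈ 37.417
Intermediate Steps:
sqrt(-1465 + 2865) = sqrt(1400) = 10*sqrt(14)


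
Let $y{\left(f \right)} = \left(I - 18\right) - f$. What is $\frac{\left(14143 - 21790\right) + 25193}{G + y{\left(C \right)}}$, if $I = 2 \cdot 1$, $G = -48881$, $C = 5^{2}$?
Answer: $- \frac{8773}{24461} \approx -0.35865$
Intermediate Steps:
$C = 25$
$I = 2$
$y{\left(f \right)} = -16 - f$ ($y{\left(f \right)} = \left(2 - 18\right) - f = -16 - f$)
$\frac{\left(14143 - 21790\right) + 25193}{G + y{\left(C \right)}} = \frac{\left(14143 - 21790\right) + 25193}{-48881 - 41} = \frac{-7647 + 25193}{-48881 - 41} = \frac{17546}{-48922} = 17546 \left(- \frac{1}{48922}\right) = - \frac{8773}{24461}$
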